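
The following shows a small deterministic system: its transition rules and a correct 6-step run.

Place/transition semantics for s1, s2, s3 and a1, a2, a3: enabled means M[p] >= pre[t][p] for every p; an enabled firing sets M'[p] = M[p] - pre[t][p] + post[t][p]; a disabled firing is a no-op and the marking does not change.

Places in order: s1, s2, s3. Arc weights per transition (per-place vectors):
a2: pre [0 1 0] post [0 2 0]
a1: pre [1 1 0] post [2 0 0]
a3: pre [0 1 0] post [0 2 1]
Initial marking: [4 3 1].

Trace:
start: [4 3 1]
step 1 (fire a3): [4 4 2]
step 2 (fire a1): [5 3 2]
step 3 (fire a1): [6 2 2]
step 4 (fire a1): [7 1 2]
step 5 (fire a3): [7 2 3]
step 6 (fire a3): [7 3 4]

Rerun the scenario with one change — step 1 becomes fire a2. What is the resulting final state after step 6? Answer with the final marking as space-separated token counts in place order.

(re-executing from step 1 with the substitution; state before step 1: [4 3 1])
step 1 (fire a2): [4 4 1]
step 2 (fire a1): [5 3 1]
step 3 (fire a1): [6 2 1]
step 4 (fire a1): [7 1 1]
step 5 (fire a3): [7 2 2]
step 6 (fire a3): [7 3 3]

7 3 3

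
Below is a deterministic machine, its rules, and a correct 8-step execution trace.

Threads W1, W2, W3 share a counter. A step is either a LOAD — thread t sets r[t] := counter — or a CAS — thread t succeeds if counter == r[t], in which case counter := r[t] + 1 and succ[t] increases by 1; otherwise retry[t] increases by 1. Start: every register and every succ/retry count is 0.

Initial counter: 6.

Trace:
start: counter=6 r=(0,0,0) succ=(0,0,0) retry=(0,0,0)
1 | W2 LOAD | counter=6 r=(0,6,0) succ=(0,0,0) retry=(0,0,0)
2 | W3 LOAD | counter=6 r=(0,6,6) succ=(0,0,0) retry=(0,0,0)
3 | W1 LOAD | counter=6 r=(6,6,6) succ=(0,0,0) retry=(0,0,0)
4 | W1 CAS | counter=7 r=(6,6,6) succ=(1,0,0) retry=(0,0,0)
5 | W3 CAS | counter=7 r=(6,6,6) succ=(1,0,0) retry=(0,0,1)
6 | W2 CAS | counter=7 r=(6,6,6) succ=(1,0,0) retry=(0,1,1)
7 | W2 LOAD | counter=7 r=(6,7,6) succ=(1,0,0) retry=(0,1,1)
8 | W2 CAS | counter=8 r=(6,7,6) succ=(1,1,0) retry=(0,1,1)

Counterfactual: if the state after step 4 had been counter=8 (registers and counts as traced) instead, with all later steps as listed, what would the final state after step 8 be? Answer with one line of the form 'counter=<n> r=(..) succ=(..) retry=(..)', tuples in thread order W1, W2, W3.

state after step 4 := counter=8 r=(6,6,6) succ=(1,0,0) retry=(0,0,0)
5 | W3 CAS | counter=8 r=(6,6,6) succ=(1,0,0) retry=(0,0,1)
6 | W2 CAS | counter=8 r=(6,6,6) succ=(1,0,0) retry=(0,1,1)
7 | W2 LOAD | counter=8 r=(6,8,6) succ=(1,0,0) retry=(0,1,1)
8 | W2 CAS | counter=9 r=(6,8,6) succ=(1,1,0) retry=(0,1,1)

counter=9 r=(6,8,6) succ=(1,1,0) retry=(0,1,1)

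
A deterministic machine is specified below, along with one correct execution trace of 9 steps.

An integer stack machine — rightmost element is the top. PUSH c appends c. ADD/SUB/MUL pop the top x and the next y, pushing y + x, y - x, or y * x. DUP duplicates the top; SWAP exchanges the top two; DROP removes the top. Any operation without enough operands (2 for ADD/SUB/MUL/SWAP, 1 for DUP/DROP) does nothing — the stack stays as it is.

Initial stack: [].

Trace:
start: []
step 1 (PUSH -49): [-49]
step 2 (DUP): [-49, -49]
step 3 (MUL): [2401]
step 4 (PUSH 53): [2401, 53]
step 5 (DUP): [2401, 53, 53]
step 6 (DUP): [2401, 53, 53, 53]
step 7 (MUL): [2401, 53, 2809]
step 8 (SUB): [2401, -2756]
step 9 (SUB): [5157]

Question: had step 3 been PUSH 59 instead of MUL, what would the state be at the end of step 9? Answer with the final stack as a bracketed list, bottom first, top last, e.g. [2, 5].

(re-executing from step 3 with the substitution; state before step 3: [-49, -49])
step 3 (PUSH 59): [-49, -49, 59]
step 4 (PUSH 53): [-49, -49, 59, 53]
step 5 (DUP): [-49, -49, 59, 53, 53]
step 6 (DUP): [-49, -49, 59, 53, 53, 53]
step 7 (MUL): [-49, -49, 59, 53, 2809]
step 8 (SUB): [-49, -49, 59, -2756]
step 9 (SUB): [-49, -49, 2815]

[-49, -49, 2815]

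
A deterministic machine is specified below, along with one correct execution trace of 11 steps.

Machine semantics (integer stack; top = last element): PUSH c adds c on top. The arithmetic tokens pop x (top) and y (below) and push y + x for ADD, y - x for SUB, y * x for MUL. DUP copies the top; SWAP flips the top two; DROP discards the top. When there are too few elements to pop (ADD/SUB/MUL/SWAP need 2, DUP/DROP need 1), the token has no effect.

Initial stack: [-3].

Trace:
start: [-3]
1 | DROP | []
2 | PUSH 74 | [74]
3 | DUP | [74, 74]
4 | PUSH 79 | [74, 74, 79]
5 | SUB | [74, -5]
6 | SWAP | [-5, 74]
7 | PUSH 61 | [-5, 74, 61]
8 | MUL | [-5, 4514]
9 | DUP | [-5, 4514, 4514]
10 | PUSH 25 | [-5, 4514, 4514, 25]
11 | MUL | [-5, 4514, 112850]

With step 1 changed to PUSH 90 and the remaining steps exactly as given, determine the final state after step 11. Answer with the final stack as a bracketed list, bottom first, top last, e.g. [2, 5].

[-3, 90, -5, 4514, 112850]

(re-executing from step 1 with the substitution; state before step 1: [-3])
1 | PUSH 90 | [-3, 90]
2 | PUSH 74 | [-3, 90, 74]
3 | DUP | [-3, 90, 74, 74]
4 | PUSH 79 | [-3, 90, 74, 74, 79]
5 | SUB | [-3, 90, 74, -5]
6 | SWAP | [-3, 90, -5, 74]
7 | PUSH 61 | [-3, 90, -5, 74, 61]
8 | MUL | [-3, 90, -5, 4514]
9 | DUP | [-3, 90, -5, 4514, 4514]
10 | PUSH 25 | [-3, 90, -5, 4514, 4514, 25]
11 | MUL | [-3, 90, -5, 4514, 112850]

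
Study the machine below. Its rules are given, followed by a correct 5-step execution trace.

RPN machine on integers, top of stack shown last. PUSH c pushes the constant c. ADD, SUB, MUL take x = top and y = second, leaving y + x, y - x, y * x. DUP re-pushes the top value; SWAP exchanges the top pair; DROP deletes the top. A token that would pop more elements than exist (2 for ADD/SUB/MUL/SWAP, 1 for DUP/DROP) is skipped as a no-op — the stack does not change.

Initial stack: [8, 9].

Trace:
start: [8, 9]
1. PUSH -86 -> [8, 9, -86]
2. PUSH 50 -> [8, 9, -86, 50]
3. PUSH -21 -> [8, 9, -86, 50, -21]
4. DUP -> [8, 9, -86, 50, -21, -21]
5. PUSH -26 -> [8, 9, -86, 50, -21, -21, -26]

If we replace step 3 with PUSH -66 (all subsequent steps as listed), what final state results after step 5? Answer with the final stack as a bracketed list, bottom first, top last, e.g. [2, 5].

(re-executing from step 3 with the substitution; state before step 3: [8, 9, -86, 50])
3. PUSH -66 -> [8, 9, -86, 50, -66]
4. DUP -> [8, 9, -86, 50, -66, -66]
5. PUSH -26 -> [8, 9, -86, 50, -66, -66, -26]

[8, 9, -86, 50, -66, -66, -26]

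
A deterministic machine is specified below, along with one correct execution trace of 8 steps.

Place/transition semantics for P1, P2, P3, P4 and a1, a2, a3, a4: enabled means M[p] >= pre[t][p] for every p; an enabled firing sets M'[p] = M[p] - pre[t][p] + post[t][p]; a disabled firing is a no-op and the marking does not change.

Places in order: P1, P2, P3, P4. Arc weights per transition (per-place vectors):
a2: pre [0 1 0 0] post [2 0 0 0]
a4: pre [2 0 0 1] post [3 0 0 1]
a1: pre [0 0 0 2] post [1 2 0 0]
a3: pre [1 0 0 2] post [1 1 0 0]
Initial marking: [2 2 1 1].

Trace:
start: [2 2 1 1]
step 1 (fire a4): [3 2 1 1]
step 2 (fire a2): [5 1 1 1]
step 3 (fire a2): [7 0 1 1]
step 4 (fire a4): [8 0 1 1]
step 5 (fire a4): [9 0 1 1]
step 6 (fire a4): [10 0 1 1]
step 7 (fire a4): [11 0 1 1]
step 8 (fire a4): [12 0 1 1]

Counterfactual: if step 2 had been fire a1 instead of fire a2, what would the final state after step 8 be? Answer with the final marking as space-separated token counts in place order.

10 1 1 1

(re-executing from step 2 with the substitution; state before step 2: [3 2 1 1])
step 2 (fire a1): [3 2 1 1]
step 3 (fire a2): [5 1 1 1]
step 4 (fire a4): [6 1 1 1]
step 5 (fire a4): [7 1 1 1]
step 6 (fire a4): [8 1 1 1]
step 7 (fire a4): [9 1 1 1]
step 8 (fire a4): [10 1 1 1]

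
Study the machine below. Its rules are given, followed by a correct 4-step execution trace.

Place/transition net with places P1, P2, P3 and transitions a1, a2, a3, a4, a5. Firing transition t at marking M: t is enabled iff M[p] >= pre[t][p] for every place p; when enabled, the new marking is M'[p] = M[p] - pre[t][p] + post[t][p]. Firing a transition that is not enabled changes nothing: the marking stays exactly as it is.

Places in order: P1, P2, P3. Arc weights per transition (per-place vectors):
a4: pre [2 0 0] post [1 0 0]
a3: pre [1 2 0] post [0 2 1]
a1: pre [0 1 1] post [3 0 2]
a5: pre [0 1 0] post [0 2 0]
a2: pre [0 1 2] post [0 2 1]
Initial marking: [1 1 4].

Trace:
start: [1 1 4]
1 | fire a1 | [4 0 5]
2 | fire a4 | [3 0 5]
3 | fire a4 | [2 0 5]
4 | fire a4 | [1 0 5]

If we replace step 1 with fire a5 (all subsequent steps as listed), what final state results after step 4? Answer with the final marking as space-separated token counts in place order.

1 2 4

(re-executing from step 1 with the substitution; state before step 1: [1 1 4])
1 | fire a5 | [1 2 4]
2 | fire a4 | [1 2 4]
3 | fire a4 | [1 2 4]
4 | fire a4 | [1 2 4]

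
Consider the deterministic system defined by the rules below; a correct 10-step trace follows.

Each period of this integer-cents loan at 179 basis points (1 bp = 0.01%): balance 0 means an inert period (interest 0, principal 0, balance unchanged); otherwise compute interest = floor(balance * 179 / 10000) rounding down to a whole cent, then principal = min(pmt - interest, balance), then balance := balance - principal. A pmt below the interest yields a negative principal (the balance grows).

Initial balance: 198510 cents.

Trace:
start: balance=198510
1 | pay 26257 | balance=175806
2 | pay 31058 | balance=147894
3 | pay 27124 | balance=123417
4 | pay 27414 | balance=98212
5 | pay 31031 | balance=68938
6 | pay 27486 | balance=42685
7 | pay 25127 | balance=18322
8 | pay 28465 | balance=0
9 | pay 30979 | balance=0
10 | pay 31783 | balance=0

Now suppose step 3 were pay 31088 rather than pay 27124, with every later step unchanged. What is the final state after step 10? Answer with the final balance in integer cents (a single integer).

(re-executing from step 3 with the substitution; state before step 3: balance=147894)
3 | pay 31088 | balance=119453
4 | pay 27414 | balance=94177
5 | pay 31031 | balance=64831
6 | pay 27486 | balance=38505
7 | pay 25127 | balance=14067
8 | pay 28465 | balance=0
9 | pay 30979 | balance=0
10 | pay 31783 | balance=0

0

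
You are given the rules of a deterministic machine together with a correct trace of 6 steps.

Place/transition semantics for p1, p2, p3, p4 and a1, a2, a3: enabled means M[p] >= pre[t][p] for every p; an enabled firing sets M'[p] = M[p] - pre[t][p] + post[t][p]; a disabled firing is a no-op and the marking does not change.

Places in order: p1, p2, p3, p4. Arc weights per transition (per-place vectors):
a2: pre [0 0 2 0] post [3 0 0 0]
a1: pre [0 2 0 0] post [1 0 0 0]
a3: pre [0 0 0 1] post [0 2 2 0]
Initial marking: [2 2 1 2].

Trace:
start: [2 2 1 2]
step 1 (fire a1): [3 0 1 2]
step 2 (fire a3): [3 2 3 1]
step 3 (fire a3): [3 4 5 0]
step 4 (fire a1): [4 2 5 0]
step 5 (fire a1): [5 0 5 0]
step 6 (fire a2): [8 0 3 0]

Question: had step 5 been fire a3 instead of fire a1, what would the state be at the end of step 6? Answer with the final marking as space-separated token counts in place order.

7 2 3 0

(re-executing from step 5 with the substitution; state before step 5: [4 2 5 0])
step 5 (fire a3): [4 2 5 0]
step 6 (fire a2): [7 2 3 0]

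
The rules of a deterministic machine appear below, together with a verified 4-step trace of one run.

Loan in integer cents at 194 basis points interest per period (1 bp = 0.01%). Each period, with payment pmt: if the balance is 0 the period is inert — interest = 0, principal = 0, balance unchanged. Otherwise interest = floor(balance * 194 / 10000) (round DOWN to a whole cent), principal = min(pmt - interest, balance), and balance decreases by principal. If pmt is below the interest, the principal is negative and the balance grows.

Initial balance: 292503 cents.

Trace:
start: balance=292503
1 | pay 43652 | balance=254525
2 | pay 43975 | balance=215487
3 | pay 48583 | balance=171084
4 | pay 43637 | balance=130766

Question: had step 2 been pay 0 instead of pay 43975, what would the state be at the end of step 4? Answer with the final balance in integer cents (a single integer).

(re-executing from step 2 with the substitution; state before step 2: balance=254525)
2 | pay 0 | balance=259462
3 | pay 48583 | balance=215912
4 | pay 43637 | balance=176463

176463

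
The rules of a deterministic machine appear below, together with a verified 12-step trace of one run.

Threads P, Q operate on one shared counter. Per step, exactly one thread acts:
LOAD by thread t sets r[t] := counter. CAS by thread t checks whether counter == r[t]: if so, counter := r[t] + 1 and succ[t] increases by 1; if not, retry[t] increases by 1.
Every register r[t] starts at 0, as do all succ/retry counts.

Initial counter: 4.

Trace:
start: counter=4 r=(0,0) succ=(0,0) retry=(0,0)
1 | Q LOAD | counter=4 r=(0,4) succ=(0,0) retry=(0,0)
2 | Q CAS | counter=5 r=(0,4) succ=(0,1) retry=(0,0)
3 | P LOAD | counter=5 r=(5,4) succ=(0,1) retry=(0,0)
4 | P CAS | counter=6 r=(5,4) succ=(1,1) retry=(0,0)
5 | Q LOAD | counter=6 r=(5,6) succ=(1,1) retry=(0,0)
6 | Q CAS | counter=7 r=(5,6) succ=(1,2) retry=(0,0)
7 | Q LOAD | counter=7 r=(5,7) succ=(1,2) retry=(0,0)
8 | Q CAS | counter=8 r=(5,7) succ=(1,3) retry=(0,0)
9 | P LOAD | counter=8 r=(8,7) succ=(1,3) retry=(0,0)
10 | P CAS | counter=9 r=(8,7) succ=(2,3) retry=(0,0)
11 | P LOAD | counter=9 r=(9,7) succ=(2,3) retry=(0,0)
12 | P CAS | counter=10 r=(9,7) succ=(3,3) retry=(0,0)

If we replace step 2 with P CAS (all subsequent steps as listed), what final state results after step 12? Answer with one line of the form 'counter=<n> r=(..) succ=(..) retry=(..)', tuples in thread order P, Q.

counter=9 r=(8,6) succ=(3,2) retry=(1,0)

(re-executing from step 2 with the substitution; state before step 2: counter=4 r=(0,4) succ=(0,0) retry=(0,0))
2 | P CAS | counter=4 r=(0,4) succ=(0,0) retry=(1,0)
3 | P LOAD | counter=4 r=(4,4) succ=(0,0) retry=(1,0)
4 | P CAS | counter=5 r=(4,4) succ=(1,0) retry=(1,0)
5 | Q LOAD | counter=5 r=(4,5) succ=(1,0) retry=(1,0)
6 | Q CAS | counter=6 r=(4,5) succ=(1,1) retry=(1,0)
7 | Q LOAD | counter=6 r=(4,6) succ=(1,1) retry=(1,0)
8 | Q CAS | counter=7 r=(4,6) succ=(1,2) retry=(1,0)
9 | P LOAD | counter=7 r=(7,6) succ=(1,2) retry=(1,0)
10 | P CAS | counter=8 r=(7,6) succ=(2,2) retry=(1,0)
11 | P LOAD | counter=8 r=(8,6) succ=(2,2) retry=(1,0)
12 | P CAS | counter=9 r=(8,6) succ=(3,2) retry=(1,0)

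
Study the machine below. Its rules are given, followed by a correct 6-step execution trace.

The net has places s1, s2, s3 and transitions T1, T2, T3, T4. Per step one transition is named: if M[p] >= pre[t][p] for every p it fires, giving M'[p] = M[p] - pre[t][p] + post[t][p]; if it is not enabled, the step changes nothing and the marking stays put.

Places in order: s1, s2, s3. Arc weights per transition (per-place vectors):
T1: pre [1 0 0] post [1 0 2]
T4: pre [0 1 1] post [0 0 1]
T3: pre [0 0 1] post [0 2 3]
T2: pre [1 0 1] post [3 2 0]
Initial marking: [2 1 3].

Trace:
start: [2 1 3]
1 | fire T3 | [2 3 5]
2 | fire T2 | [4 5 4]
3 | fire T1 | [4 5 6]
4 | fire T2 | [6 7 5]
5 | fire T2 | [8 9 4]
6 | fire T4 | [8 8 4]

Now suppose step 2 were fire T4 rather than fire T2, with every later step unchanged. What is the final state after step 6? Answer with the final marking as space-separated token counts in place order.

6 5 5

(re-executing from step 2 with the substitution; state before step 2: [2 3 5])
2 | fire T4 | [2 2 5]
3 | fire T1 | [2 2 7]
4 | fire T2 | [4 4 6]
5 | fire T2 | [6 6 5]
6 | fire T4 | [6 5 5]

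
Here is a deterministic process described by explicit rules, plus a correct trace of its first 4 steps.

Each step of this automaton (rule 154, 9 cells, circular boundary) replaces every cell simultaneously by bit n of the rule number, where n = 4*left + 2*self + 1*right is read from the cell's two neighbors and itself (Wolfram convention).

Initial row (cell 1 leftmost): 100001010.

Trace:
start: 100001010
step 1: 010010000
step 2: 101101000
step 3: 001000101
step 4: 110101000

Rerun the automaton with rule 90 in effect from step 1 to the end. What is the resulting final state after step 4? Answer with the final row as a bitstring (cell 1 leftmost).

(re-executing steps 1..4 under rule 90; state before step 1: 100001010)
step 1: 010010000
step 2: 101101000
step 3: 001100101
step 4: 111111000

111111000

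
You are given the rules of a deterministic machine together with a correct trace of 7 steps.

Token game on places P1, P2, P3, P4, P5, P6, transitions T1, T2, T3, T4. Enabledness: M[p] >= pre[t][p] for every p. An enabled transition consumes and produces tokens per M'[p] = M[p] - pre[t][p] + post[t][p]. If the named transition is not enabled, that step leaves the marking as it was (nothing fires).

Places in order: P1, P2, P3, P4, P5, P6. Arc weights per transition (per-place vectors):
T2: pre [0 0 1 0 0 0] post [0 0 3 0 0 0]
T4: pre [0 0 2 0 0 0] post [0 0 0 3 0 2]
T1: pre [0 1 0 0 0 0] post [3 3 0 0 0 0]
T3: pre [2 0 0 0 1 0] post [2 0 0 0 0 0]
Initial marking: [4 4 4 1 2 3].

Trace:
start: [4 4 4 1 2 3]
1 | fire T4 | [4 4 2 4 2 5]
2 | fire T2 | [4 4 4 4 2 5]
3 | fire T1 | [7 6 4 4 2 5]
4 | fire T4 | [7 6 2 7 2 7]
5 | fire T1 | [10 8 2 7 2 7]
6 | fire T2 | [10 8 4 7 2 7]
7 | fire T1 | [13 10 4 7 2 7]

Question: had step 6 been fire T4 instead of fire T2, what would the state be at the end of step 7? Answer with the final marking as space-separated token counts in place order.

(re-executing from step 6 with the substitution; state before step 6: [10 8 2 7 2 7])
6 | fire T4 | [10 8 0 10 2 9]
7 | fire T1 | [13 10 0 10 2 9]

13 10 0 10 2 9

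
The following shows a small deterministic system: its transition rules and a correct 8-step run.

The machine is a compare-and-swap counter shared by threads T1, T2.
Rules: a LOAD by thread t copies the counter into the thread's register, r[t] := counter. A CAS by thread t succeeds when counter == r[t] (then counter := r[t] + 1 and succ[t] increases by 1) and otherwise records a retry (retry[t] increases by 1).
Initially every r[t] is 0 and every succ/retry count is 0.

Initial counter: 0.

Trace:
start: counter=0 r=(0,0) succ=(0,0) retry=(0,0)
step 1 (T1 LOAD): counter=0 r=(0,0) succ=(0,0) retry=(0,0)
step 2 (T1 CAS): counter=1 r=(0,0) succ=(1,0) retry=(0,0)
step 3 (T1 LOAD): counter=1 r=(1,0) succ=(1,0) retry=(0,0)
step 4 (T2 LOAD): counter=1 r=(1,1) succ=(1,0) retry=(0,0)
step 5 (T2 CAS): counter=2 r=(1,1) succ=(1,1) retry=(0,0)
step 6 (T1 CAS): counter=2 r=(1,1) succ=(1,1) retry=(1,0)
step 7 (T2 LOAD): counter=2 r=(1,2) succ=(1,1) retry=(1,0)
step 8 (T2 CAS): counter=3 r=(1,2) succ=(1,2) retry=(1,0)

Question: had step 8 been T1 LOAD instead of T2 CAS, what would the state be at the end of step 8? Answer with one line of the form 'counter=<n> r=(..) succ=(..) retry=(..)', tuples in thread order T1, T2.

counter=2 r=(2,2) succ=(1,1) retry=(1,0)

(re-executing from step 8 with the substitution; state before step 8: counter=2 r=(1,2) succ=(1,1) retry=(1,0))
step 8 (T1 LOAD): counter=2 r=(2,2) succ=(1,1) retry=(1,0)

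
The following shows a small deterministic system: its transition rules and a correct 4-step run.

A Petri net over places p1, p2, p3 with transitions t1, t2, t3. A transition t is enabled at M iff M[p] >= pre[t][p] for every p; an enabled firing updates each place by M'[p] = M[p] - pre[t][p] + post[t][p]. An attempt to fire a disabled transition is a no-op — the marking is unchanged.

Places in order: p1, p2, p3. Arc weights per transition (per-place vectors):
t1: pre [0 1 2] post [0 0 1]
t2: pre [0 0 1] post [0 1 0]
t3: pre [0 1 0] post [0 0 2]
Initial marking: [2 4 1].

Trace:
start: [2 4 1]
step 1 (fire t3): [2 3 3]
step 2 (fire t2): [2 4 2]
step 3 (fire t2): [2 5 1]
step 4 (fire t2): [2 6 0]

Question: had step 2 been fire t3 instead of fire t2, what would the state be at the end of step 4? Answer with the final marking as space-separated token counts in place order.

(re-executing from step 2 with the substitution; state before step 2: [2 3 3])
step 2 (fire t3): [2 2 5]
step 3 (fire t2): [2 3 4]
step 4 (fire t2): [2 4 3]

2 4 3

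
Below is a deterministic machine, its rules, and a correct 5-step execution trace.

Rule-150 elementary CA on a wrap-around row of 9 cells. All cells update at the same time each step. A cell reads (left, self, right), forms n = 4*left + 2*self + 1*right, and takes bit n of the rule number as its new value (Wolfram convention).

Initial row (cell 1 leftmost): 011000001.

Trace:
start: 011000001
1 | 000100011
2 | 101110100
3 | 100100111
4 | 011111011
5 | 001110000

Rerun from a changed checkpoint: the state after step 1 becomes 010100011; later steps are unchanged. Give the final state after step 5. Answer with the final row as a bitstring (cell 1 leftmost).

011111100

state after step 1 := 010100011
2 | 010110100
3 | 110000110
4 | 001001000
5 | 011111100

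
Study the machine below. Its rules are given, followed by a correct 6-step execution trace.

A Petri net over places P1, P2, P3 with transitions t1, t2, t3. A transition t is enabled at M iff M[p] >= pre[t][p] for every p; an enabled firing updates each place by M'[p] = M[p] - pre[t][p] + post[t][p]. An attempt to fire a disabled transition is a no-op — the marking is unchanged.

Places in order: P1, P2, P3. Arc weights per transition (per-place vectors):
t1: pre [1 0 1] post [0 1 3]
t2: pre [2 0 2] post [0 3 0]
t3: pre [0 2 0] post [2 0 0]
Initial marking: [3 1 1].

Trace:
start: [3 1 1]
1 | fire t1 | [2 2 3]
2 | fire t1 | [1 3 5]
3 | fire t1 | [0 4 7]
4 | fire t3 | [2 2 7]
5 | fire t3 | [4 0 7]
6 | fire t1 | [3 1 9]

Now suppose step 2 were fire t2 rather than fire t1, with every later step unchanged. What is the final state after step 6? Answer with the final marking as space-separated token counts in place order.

(re-executing from step 2 with the substitution; state before step 2: [2 2 3])
2 | fire t2 | [0 5 1]
3 | fire t1 | [0 5 1]
4 | fire t3 | [2 3 1]
5 | fire t3 | [4 1 1]
6 | fire t1 | [3 2 3]

3 2 3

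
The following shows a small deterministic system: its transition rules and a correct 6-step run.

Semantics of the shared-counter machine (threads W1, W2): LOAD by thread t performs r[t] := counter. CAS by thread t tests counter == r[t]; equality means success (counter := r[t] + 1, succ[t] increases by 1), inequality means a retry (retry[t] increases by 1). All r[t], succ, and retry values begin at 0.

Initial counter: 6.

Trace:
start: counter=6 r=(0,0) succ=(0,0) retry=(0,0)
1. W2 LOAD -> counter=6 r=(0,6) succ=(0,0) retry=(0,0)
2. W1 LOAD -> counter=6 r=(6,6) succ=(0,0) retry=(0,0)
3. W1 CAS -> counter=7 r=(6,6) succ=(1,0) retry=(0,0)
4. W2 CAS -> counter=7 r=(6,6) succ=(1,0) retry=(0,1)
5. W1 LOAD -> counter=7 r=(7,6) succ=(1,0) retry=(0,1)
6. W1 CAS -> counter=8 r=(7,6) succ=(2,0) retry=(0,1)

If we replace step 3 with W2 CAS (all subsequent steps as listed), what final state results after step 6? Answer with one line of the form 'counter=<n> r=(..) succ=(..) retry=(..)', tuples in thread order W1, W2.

counter=8 r=(7,6) succ=(1,1) retry=(0,1)

(re-executing from step 3 with the substitution; state before step 3: counter=6 r=(6,6) succ=(0,0) retry=(0,0))
3. W2 CAS -> counter=7 r=(6,6) succ=(0,1) retry=(0,0)
4. W2 CAS -> counter=7 r=(6,6) succ=(0,1) retry=(0,1)
5. W1 LOAD -> counter=7 r=(7,6) succ=(0,1) retry=(0,1)
6. W1 CAS -> counter=8 r=(7,6) succ=(1,1) retry=(0,1)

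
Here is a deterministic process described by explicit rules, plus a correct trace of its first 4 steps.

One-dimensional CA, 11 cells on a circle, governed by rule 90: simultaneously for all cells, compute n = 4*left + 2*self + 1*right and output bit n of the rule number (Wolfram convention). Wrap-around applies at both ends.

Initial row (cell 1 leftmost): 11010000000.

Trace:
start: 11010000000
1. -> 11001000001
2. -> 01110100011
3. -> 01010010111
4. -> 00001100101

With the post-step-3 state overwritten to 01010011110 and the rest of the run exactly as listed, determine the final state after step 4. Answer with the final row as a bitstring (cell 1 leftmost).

10001110011

state after step 3 := 01010011110
4. -> 10001110011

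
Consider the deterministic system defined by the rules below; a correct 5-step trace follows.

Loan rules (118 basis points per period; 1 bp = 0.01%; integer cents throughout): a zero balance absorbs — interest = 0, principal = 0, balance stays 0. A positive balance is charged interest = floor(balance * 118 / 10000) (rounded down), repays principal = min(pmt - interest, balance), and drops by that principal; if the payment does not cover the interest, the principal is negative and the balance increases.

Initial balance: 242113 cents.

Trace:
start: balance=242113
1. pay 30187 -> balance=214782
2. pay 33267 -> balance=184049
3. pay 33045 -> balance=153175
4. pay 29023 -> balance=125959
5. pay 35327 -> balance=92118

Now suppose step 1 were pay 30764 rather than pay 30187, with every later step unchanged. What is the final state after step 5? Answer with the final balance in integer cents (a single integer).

(re-executing from step 1 with the substitution; state before step 1: balance=242113)
1. pay 30764 -> balance=214205
2. pay 33267 -> balance=183465
3. pay 33045 -> balance=152584
4. pay 29023 -> balance=125361
5. pay 35327 -> balance=91513

91513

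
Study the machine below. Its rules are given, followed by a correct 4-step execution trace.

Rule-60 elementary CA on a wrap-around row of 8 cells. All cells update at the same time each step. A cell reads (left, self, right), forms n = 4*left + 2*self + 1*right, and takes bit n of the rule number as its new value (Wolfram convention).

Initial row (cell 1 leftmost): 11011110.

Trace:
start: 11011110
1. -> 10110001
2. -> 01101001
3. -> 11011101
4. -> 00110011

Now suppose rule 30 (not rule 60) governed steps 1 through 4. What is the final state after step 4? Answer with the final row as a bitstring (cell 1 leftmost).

(re-executing steps 1..4 under rule 30; state before step 1: 11011110)
1. -> 10010000
2. -> 11111001
3. -> 00000111
4. -> 10001100

10001100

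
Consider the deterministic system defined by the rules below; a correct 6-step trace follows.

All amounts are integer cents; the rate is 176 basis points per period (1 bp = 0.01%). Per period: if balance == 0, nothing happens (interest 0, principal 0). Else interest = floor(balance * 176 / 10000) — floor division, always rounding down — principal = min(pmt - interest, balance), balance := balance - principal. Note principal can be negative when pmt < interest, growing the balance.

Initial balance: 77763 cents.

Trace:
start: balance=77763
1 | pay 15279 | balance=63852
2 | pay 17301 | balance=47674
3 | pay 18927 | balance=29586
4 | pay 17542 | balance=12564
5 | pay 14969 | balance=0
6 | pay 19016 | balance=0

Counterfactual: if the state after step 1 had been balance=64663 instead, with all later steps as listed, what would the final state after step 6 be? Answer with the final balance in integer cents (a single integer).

state after step 1 := balance=64663
2 | pay 17301 | balance=48500
3 | pay 18927 | balance=30426
4 | pay 17542 | balance=13419
5 | pay 14969 | balance=0
6 | pay 19016 | balance=0

0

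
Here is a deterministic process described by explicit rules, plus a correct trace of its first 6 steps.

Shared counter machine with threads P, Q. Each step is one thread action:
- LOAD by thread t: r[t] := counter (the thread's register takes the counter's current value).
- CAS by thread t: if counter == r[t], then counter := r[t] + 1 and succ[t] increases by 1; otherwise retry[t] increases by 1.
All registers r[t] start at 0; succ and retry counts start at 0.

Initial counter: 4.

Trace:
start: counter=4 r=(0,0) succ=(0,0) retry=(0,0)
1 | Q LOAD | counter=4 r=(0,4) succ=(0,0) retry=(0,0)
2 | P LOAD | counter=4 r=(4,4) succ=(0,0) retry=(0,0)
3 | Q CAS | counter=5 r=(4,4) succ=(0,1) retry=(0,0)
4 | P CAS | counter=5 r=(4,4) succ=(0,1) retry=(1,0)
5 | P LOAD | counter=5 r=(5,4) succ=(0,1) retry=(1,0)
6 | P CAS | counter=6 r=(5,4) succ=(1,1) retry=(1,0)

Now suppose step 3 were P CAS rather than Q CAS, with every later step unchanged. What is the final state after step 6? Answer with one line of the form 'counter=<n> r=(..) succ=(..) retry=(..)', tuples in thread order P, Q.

counter=6 r=(5,4) succ=(2,0) retry=(1,0)

(re-executing from step 3 with the substitution; state before step 3: counter=4 r=(4,4) succ=(0,0) retry=(0,0))
3 | P CAS | counter=5 r=(4,4) succ=(1,0) retry=(0,0)
4 | P CAS | counter=5 r=(4,4) succ=(1,0) retry=(1,0)
5 | P LOAD | counter=5 r=(5,4) succ=(1,0) retry=(1,0)
6 | P CAS | counter=6 r=(5,4) succ=(2,0) retry=(1,0)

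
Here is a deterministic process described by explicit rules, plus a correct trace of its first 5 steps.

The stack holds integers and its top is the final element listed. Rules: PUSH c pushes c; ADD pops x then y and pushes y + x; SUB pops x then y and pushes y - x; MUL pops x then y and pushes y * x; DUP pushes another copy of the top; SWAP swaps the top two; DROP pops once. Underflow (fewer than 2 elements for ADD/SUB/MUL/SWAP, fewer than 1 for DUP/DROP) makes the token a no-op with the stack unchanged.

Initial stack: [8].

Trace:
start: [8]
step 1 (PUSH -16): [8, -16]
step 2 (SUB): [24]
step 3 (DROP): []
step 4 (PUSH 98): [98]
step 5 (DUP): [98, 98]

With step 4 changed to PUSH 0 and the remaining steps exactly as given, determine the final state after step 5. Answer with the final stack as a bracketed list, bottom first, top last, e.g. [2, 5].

[0, 0]

(re-executing from step 4 with the substitution; state before step 4: [])
step 4 (PUSH 0): [0]
step 5 (DUP): [0, 0]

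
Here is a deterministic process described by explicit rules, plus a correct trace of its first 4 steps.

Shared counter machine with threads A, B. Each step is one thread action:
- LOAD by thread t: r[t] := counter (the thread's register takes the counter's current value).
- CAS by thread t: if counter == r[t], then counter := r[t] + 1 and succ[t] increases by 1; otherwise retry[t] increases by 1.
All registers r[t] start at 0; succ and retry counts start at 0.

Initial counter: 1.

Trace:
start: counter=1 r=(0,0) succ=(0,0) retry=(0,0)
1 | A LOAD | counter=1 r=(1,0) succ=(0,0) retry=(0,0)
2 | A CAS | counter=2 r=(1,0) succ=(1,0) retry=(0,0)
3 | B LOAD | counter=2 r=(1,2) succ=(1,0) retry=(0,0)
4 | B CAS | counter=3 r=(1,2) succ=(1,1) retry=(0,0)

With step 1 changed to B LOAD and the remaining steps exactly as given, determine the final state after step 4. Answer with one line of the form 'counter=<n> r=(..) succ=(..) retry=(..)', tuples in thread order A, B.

(re-executing from step 1 with the substitution; state before step 1: counter=1 r=(0,0) succ=(0,0) retry=(0,0))
1 | B LOAD | counter=1 r=(0,1) succ=(0,0) retry=(0,0)
2 | A CAS | counter=1 r=(0,1) succ=(0,0) retry=(1,0)
3 | B LOAD | counter=1 r=(0,1) succ=(0,0) retry=(1,0)
4 | B CAS | counter=2 r=(0,1) succ=(0,1) retry=(1,0)

counter=2 r=(0,1) succ=(0,1) retry=(1,0)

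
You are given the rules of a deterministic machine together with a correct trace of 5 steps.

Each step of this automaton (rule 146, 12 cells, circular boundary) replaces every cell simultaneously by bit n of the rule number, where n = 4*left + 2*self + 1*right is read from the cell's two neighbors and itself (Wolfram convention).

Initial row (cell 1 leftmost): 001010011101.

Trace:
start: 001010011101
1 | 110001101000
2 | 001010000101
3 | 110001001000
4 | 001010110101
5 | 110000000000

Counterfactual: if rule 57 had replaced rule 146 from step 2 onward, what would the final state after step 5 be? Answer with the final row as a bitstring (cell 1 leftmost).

(re-executing steps 2..5 under rule 57; state before step 2: 110001101000)
2 | 101101010110
3 | 011010101101
4 | 110101011010
5 | 101010110101

101010110101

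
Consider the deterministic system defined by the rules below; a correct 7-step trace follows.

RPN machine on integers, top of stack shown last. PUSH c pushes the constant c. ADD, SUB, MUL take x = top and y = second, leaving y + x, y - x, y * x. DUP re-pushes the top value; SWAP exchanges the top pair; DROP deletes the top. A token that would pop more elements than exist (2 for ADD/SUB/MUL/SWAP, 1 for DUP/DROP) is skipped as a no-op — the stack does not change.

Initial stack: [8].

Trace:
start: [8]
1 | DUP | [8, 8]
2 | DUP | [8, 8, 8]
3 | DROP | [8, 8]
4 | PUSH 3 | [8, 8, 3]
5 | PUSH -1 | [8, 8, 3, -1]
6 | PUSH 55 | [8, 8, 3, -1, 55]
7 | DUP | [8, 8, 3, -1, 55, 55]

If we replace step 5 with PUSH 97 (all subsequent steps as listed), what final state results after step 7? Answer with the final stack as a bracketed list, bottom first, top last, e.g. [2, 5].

(re-executing from step 5 with the substitution; state before step 5: [8, 8, 3])
5 | PUSH 97 | [8, 8, 3, 97]
6 | PUSH 55 | [8, 8, 3, 97, 55]
7 | DUP | [8, 8, 3, 97, 55, 55]

[8, 8, 3, 97, 55, 55]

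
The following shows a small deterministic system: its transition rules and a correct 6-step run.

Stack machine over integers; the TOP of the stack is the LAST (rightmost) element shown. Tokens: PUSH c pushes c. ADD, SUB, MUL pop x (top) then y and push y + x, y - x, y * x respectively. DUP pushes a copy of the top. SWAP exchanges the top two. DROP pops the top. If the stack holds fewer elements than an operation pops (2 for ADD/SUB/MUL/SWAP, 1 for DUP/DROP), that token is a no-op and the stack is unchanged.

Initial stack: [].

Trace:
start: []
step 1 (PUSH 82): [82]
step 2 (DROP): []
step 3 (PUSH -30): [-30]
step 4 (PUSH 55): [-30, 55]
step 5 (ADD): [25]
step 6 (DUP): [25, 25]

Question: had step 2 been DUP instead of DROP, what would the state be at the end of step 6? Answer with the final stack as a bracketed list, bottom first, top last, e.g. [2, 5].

[82, 82, 25, 25]

(re-executing from step 2 with the substitution; state before step 2: [82])
step 2 (DUP): [82, 82]
step 3 (PUSH -30): [82, 82, -30]
step 4 (PUSH 55): [82, 82, -30, 55]
step 5 (ADD): [82, 82, 25]
step 6 (DUP): [82, 82, 25, 25]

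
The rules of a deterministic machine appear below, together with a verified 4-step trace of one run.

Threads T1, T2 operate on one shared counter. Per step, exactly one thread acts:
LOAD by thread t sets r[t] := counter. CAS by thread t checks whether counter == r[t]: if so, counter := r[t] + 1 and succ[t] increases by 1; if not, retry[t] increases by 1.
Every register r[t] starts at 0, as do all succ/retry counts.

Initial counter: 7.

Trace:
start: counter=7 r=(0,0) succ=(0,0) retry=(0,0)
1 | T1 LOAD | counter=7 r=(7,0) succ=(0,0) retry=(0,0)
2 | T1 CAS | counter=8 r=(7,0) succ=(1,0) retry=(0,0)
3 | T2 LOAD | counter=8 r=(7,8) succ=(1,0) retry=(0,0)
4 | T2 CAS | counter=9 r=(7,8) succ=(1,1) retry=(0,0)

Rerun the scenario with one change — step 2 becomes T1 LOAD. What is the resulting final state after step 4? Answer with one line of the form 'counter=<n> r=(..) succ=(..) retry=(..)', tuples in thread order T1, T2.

(re-executing from step 2 with the substitution; state before step 2: counter=7 r=(7,0) succ=(0,0) retry=(0,0))
2 | T1 LOAD | counter=7 r=(7,0) succ=(0,0) retry=(0,0)
3 | T2 LOAD | counter=7 r=(7,7) succ=(0,0) retry=(0,0)
4 | T2 CAS | counter=8 r=(7,7) succ=(0,1) retry=(0,0)

counter=8 r=(7,7) succ=(0,1) retry=(0,0)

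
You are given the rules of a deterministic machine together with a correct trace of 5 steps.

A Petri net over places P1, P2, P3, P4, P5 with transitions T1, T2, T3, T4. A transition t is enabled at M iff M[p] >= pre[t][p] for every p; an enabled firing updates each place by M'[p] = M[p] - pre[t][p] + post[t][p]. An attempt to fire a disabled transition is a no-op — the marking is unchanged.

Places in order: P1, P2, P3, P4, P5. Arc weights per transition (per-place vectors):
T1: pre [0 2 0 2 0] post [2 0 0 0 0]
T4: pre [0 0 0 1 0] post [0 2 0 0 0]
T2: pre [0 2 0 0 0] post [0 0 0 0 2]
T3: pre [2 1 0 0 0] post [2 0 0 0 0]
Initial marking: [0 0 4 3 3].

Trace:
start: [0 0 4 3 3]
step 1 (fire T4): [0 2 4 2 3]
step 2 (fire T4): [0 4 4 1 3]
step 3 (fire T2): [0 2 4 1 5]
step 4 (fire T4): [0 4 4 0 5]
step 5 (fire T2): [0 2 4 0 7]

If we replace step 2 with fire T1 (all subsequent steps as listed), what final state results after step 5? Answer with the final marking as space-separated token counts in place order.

2 0 4 0 3

(re-executing from step 2 with the substitution; state before step 2: [0 2 4 2 3])
step 2 (fire T1): [2 0 4 0 3]
step 3 (fire T2): [2 0 4 0 3]
step 4 (fire T4): [2 0 4 0 3]
step 5 (fire T2): [2 0 4 0 3]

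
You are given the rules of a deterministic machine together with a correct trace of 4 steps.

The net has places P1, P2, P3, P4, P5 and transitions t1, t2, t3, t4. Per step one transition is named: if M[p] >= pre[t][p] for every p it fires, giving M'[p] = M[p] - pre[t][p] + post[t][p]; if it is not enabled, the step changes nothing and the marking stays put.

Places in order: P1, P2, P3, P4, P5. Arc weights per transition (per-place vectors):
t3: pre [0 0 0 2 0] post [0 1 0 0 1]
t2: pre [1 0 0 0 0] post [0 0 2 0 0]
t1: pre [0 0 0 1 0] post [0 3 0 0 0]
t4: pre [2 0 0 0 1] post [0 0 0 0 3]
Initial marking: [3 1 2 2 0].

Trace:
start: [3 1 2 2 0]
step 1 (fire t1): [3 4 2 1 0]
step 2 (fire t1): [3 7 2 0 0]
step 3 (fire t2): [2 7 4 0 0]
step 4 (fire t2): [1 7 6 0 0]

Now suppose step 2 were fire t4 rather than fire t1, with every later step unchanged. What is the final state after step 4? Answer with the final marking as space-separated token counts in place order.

(re-executing from step 2 with the substitution; state before step 2: [3 4 2 1 0])
step 2 (fire t4): [3 4 2 1 0]
step 3 (fire t2): [2 4 4 1 0]
step 4 (fire t2): [1 4 6 1 0]

1 4 6 1 0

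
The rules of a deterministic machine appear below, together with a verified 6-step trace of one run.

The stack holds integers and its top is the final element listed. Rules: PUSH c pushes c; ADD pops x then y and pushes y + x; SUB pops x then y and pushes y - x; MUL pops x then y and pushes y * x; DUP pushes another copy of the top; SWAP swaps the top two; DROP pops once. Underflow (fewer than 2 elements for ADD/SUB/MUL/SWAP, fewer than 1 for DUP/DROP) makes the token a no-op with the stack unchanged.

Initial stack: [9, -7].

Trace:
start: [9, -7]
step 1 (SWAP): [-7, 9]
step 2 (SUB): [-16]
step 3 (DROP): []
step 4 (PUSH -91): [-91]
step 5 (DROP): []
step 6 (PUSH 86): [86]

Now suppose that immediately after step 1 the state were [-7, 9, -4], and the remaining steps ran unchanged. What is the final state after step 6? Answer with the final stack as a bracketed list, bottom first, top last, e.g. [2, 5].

[-7, 86]

state after step 1 := [-7, 9, -4]
step 2 (SUB): [-7, 13]
step 3 (DROP): [-7]
step 4 (PUSH -91): [-7, -91]
step 5 (DROP): [-7]
step 6 (PUSH 86): [-7, 86]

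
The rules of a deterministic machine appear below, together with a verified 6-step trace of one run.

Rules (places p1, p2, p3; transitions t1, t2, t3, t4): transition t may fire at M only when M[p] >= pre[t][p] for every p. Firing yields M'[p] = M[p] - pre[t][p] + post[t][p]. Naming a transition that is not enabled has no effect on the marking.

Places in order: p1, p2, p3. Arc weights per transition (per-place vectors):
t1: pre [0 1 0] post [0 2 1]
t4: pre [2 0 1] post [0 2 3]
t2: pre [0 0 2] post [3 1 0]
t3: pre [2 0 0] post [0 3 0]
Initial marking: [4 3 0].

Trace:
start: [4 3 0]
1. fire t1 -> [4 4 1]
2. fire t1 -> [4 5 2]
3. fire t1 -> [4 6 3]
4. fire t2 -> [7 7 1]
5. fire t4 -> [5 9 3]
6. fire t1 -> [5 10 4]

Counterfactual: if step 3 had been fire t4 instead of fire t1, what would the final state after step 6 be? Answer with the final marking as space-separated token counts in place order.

3 11 5

(re-executing from step 3 with the substitution; state before step 3: [4 5 2])
3. fire t4 -> [2 7 4]
4. fire t2 -> [5 8 2]
5. fire t4 -> [3 10 4]
6. fire t1 -> [3 11 5]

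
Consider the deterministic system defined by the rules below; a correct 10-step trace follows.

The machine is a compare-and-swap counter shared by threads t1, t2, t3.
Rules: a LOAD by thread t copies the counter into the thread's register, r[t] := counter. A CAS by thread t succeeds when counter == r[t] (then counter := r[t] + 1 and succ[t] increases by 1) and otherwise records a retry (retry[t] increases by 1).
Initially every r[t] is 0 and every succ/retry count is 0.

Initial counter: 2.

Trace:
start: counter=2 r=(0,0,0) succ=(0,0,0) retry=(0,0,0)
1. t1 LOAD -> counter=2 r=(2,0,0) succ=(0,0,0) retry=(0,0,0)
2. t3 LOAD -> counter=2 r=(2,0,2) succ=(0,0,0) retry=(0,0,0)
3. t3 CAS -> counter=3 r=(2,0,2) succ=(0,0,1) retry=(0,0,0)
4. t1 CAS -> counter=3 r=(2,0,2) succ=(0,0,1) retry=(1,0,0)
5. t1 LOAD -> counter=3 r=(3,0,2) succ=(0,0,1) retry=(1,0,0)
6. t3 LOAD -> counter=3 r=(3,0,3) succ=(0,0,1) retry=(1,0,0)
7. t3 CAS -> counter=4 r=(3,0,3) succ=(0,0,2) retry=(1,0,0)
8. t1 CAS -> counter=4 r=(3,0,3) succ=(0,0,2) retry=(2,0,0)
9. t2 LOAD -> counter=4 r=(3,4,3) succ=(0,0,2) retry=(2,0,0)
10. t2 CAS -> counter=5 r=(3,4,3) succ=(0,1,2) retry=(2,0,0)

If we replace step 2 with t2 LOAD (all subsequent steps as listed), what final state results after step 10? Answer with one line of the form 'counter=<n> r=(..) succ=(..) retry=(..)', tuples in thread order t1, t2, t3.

counter=5 r=(3,4,3) succ=(1,1,1) retry=(1,0,1)

(re-executing from step 2 with the substitution; state before step 2: counter=2 r=(2,0,0) succ=(0,0,0) retry=(0,0,0))
2. t2 LOAD -> counter=2 r=(2,2,0) succ=(0,0,0) retry=(0,0,0)
3. t3 CAS -> counter=2 r=(2,2,0) succ=(0,0,0) retry=(0,0,1)
4. t1 CAS -> counter=3 r=(2,2,0) succ=(1,0,0) retry=(0,0,1)
5. t1 LOAD -> counter=3 r=(3,2,0) succ=(1,0,0) retry=(0,0,1)
6. t3 LOAD -> counter=3 r=(3,2,3) succ=(1,0,0) retry=(0,0,1)
7. t3 CAS -> counter=4 r=(3,2,3) succ=(1,0,1) retry=(0,0,1)
8. t1 CAS -> counter=4 r=(3,2,3) succ=(1,0,1) retry=(1,0,1)
9. t2 LOAD -> counter=4 r=(3,4,3) succ=(1,0,1) retry=(1,0,1)
10. t2 CAS -> counter=5 r=(3,4,3) succ=(1,1,1) retry=(1,0,1)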